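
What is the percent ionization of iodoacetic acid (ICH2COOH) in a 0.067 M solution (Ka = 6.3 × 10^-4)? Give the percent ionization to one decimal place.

ICH2COOH ⇌ ICH2COO- + H+; let x = [H+] at equilibrium.
Solve x² + 0.00063x − 4.22e-05 = 0 → x = 6.19 × 10^-3 M
% ionization = x/C₀ × 100% = 6.19 × 10^-3/0.067 × 100% = 9.2%

9.2%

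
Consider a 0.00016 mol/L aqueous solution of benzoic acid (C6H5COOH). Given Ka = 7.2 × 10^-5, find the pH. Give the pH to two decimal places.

C6H5COOH ⇌ C6H5COO- + H+
From the ICE table, Ka = [H+]²/(0.00016 − [H+]) = 7.2 × 10^-5.
The 5% rule fails; solving [H+]² + Ka·[H+] − Ka·C₀ = 0 exactly:
[H+] = [−7.2e-05 + √(7.2e-05² + 4.61e-08)]/2 = 7.72 × 10^-5 M
pH = −log[H+] = −log(7.72 × 10^-5) = 4.11

pH = 4.11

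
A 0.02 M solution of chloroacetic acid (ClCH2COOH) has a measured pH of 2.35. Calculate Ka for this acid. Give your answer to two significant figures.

[H+] = 10^(-2.35) = 4.47 × 10^-3 M
At equilibrium [HA] = 0.02 − 4.47 × 10^-3 = 1.55 × 10^-2 M
Ka = [H+][A-]/[HA] = (4.47 × 10^-3)² / 1.55 × 10^-2 = 1.3 × 10^-3

Ka = 1.3 × 10^-3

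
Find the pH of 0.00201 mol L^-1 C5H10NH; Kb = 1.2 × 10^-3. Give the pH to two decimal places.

pH = 11.03

C5H10NH + H2O ⇌ C5H10NH2+ + OH-
From the ICE table, Kb = x²/(0.00201 − x) = 1.2 × 10^-3.
The 5% rule fails; solving x² + Kb·x − Kb·C₀ = 0 exactly:
x = [−0.0012 + √(0.0012² + 9.65e-06)]/2 = 1.06 × 10^-3 M
pOH = −log(1.06 × 10^-3) = 2.97; pH = 14.00 − 2.97 = 11.03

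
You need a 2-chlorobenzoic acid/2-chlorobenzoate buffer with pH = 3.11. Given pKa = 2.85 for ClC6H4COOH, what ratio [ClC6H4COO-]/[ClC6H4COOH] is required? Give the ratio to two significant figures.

ratio = 1.8

pH = pKa + log(r) ⇒ log(r) = 3.11 − 2.85 = +0.26
r = [ClC6H4COO-]/[ClC6H4COOH] = 10^(+0.26) = 1.82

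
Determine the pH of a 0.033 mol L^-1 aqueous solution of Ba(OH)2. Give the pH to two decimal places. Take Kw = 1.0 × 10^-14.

pH = 12.82

Ba(OH)2 is a strong base (each formula unit releases 2 OH-); [OH-] = 0.066 M.
pOH = -log(0.066) = 1.18
pH = 14.00 - 1.18 = 12.82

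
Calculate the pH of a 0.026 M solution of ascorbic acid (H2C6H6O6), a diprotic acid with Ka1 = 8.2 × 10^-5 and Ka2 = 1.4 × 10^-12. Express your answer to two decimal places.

pH = 2.85

Since Ka1 ≫ Ka2, the first ionization dominates [H+].
Ka1 = x²/(0.026 − x) = 8.2 × 10^-5
Solving the quadratic: x = (−Ka1 + √(Ka1² + 4·Ka1·C₀))/2 = 1.42 × 10^-3 M
pH = −log(1.42 × 10^-3) = 2.85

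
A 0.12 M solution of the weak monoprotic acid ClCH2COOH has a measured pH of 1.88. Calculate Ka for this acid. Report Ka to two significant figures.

Ka = 1.6 × 10^-3

[H+] = 10^(-1.88) = 1.32 × 10^-2 M
At equilibrium [HA] = 0.12 − 1.32 × 10^-2 = 1.07 × 10^-1 M
Ka = [H+][A-]/[HA] = (1.32 × 10^-2)² / 1.07 × 10^-1 = 1.6 × 10^-3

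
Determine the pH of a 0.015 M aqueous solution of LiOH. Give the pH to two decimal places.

pH = 12.18

LiOH is a strong base; [OH-] = 0.015 M.
pOH = -log(0.015) = 1.82
pH = 14.00 - 1.82 = 12.18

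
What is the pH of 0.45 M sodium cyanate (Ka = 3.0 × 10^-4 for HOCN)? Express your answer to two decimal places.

pH = 8.59

OCN- is the conjugate base of the weak acid HOCN.
Kb = Kw/Ka = 1.0×10^-14 / 3.0 × 10^-4 = 3.33 × 10^-11
Kb = x²/(0.45 − x) = 3.33 × 10^-11
Assume x ≪ 0.45: x ≈ √(3.33 × 10^-11 × 0.45) = 3.87 × 10^-6 M
pOH = 5.41, so pH = 14.00 − pOH = 8.59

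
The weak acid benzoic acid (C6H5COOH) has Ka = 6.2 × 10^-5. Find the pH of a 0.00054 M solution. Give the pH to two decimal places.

C6H5COOH ⇌ C6H5COO- + H+
From the ICE table, Ka = x²/(0.00054 − x) = 6.2 × 10^-5.
x is not negligible relative to C₀; solve x² + 6.2e-05·x − 3.35e-08 = 0.
x = [−6.2e-05 + √(6.2e-05² + 1.34e-07)]/2 = 1.55 × 10^-4 M
pH = −log(1.55 × 10^-4) = 3.81

pH = 3.81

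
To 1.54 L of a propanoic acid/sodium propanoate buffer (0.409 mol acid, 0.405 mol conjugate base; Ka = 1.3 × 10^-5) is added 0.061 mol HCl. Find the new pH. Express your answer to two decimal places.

After neutralization: n(CH3CH2COOH) = 0.47 mol, n(CH3CH2COO-) = 0.344 mol.
pKa = −log(1.3 × 10^-5) = 4.886
Henderson–Hasselbalch with mole ratio 0.344/0.47: pH = 4.886 + (-0.136)

pH = 4.75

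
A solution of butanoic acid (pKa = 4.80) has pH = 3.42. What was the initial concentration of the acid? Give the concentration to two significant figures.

C₀ = 9.5 × 10^-3 M

[H+] = 10^(-3.42) = 3.80 × 10^-4 M = x
Ka = 10^(−4.80) = 1.58 × 10^-5
Ka = x²/(C₀ − x) ⇒ C₀ = x + x²/Ka
C₀ = 3.80 × 10^-4 + (3.80 × 10^-4)²/(1.58 × 10^-5) = 9.52 × 10^-3 M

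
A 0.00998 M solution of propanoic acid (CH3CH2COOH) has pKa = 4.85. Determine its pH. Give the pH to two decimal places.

CH3CH2COOH ⇌ CH3CH2COO- + H+
Ka = 10^(−4.85) = 1.41 × 10^-5
Ka = [H+]²/(0.00998 − [H+]) = 1.41 × 10^-5
Neglecting [H+] in the denominator: [H+] = √(1.41 × 10^-5 × 0.00998) = 3.75 × 10^-4 M
([H+]/C₀ = 3.8% < 5%, so the approximation holds.)
pH = −log[H+] = −log(3.75 × 10^-4) = 3.43

pH = 3.43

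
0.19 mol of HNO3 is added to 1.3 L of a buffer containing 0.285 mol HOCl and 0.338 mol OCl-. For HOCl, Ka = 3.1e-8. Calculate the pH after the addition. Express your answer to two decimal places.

Added H+ converts OCl- to HOCl: HOCl → 0.475 mol, OCl- → 0.148 mol.
pKa = −log(3.1 × 10^-8) = 7.509
pH = pKa + log([A⁻]/[HA]) = 7.509 + log(0.148/0.475) = 7.509 -0.506

pH = 7.00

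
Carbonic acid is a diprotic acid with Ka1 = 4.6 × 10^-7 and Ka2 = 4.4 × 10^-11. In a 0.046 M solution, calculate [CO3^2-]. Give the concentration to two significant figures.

First ionization gives [H+] ≈ [HCO3-] = 1.45 × 10^-4 M.
Second step: Ka2 = [H+][CO3^2-]/[HCO3-] ≈ [CO3^2-] (since [H+] ≈ [HCO3-]).
So [CO3^2-] ≈ Ka2.

4.4 × 10^-11 M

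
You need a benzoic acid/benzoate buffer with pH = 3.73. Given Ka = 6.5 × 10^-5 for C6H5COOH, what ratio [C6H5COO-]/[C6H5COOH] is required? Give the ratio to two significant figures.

ratio = 0.35

pKa = -log(6.5 × 10^-5) = 4.187
pH = pKa + log(r) ⇒ log(r) = 3.73 − 4.187 = -0.457
r = [C6H5COO-]/[C6H5COOH] = 10^(-0.457) = 0.349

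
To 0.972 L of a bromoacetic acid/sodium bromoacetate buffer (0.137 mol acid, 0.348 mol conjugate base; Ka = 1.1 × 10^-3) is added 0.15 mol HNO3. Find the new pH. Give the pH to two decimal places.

Added H+ converts BrCH2COO- to BrCH2COOH: BrCH2COOH → 0.287 mol, BrCH2COO- → 0.198 mol.
pKa = −log(1.1 × 10^-3) = 2.959
Henderson–Hasselbalch with mole ratio 0.198/0.287: pH = 2.959 + (-0.161)

pH = 2.80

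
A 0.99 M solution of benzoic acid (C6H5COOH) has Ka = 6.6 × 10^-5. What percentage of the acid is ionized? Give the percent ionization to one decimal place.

C6H5COOH ⇌ C6H5COO- + H+; let x = [H+] at equilibrium.
x ≈ √(Ka·C₀) = √(6.6 × 10^-5 × 0.99) = 8.08 × 10^-3 M
% ionization = x/C₀ × 100% = 8.08 × 10^-3/0.99 × 100% = 0.8%

0.8%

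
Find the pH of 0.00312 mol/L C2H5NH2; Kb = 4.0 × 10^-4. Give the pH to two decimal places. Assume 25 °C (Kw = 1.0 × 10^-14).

C2H5NH2 + H2O ⇌ C2H5NH3+ + OH-
From the ICE table, Kb = [OH-]²/(0.00312 − [OH-]) = 4.0 × 10^-4.
The 5% rule fails; solving [OH-]² + Kb·[OH-] − Kb·C₀ = 0 exactly:
[OH-] = [−0.0004 + √(0.0004² + 4.99e-06)]/2 = 9.35 × 10^-4 M
pOH = 3.03, so pH = 14.00 − pOH = 10.97

pH = 10.97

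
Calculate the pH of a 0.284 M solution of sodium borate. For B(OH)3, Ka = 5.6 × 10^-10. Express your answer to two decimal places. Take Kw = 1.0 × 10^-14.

pH = 11.35

B(OH)4- is the conjugate base of the weak acid B(OH)3.
Kb = Kw/Ka = 1.0×10^-14 / 5.6 × 10^-10 = 1.79 × 10^-5
Let x = [OH-] at equilibrium. Kb = x²/(0.284 − x).
Neglecting x in the denominator: x = √(1.79 × 10^-5 × 0.284) = 2.25 × 10^-3 M
Check: 0.79% ionized — well under 5%, approximation valid.
pOH = 2.65, so pH = 14.00 − pOH = 11.35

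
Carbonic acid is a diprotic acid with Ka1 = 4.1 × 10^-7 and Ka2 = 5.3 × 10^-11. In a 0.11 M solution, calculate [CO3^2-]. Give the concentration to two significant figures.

5.3 × 10^-11 M

First ionization gives [H+] ≈ [HCO3-] = 2.12 × 10^-4 M.
Second step: Ka2 = [H+][CO3^2-]/[HCO3-] ≈ [CO3^2-] (since [H+] ≈ [HCO3-]).
So [CO3^2-] ≈ Ka2.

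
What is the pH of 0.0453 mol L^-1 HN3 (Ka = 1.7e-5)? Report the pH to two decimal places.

HN3 ⇌ N3- + H+
Ka = x²/(0.0453 − x) = 1.7 × 10^-5
Since Ka ≪ C₀, x ≈ √(Ka·C₀) = 8.78 × 10^-4 M.
pH = −log[H+] = −log(8.78 × 10^-4) = 3.06

pH = 3.06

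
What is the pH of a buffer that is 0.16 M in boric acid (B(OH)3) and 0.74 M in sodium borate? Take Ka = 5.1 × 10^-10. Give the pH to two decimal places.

pKa = −log(5.1 × 10^-10) = 9.292
pH = pKa + log([A⁻]/[HA]) = 9.292 + log(0.74/0.16)
pH = 9.292 + (+0.665) = 9.96

pH = 9.96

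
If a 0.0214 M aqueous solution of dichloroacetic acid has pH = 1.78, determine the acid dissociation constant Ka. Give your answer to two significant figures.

Ka = 5.7 × 10^-2

[H+] = 10^(-1.78) = 1.66 × 10^-2 M
At equilibrium [HA] = 0.0214 − 1.66 × 10^-2 = 4.80 × 10^-3 M
Ka = [H+][A-]/[HA] = (1.66 × 10^-2)² / 4.80 × 10^-3 = 5.7 × 10^-2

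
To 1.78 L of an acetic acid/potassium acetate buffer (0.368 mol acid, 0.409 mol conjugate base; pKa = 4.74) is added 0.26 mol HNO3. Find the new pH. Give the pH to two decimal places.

Added H+ converts CH3COO- to CH3COOH: CH3COOH → 0.628 mol, CH3COO- → 0.149 mol.
Henderson–Hasselbalch with mole ratio 0.149/0.628: pH = 4.74 + (-0.625)

pH = 4.12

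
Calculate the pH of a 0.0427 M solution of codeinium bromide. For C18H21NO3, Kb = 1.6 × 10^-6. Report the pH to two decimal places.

C18H22NO3+ is the conjugate acid of the weak base C18H21NO3.
Ka = Kw/Kb = 1.0×10^-14 / 1.6 × 10^-6 = 6.25 × 10^-9
From the ICE table, Ka = x²/(0.0427 − x) = 6.25 × 10^-9.
Assume x ≪ 0.0427: x ≈ √(6.25 × 10^-9 × 0.0427) = 1.63 × 10^-5 M
pH = −log[H+] = −log(1.63 × 10^-5) = 4.79

pH = 4.79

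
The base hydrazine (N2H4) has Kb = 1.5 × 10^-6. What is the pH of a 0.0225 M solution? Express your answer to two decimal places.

N2H4 + H2O ⇌ N2H5+ + OH-
Kb = [OH-]²/(0.0225 − [OH-]) = 1.5 × 10^-6
Since Kb ≪ C₀, [OH-] ≈ √(Kb·C₀) = 1.84 × 10^-4 M.
([OH-]/C₀ = 0.82% < 5%, so the approximation holds.)
pOH = 3.74, so pH = 14.00 − pOH = 10.26

pH = 10.26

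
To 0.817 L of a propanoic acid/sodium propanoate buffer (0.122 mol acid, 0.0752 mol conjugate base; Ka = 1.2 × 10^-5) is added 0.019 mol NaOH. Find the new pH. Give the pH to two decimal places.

OH- converts CH3CH2COOH to CH3CH2COO-: CH3CH2COOH → 0.103 mol, CH3CH2COO- → 0.0942 mol.
pKa = −log(1.2 × 10^-5) = 4.921
Henderson–Hasselbalch with mole ratio 0.0942/0.103: pH = 4.921 + (-0.039)

pH = 4.88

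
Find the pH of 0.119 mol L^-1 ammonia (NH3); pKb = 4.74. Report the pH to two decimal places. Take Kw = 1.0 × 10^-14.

pH = 11.17

NH3 + H2O ⇌ NH4+ + OH-
Kb = 10^(−4.74) = 1.82 × 10^-5
Let x = [OH-] at equilibrium. Kb = x²/(0.119 − x).
Assume x ≪ 0.119: x ≈ √(1.82 × 10^-5 × 0.119) = 1.47 × 10^-3 M
(x/C₀ = 1.2% < 5%, so the approximation holds.)
pOH = −log(1.47 × 10^-3) = 2.83; pH = 14.00 − 2.83 = 11.17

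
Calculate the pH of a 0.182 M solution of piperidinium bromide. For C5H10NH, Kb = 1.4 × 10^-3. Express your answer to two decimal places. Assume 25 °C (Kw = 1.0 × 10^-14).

C5H10NH2+ is the conjugate acid of the weak base C5H10NH.
Ka = Kw/Kb = 1.0×10^-14 / 1.4 × 10^-3 = 7.14 × 10^-12
Let x = [H+] at equilibrium. Ka = x²/(0.182 − x).
Assume x ≪ 0.182: x ≈ √(7.14 × 10^-12 × 0.182) = 1.14 × 10^-6 M
pH = −log(1.14 × 10^-6) = 5.94

pH = 5.94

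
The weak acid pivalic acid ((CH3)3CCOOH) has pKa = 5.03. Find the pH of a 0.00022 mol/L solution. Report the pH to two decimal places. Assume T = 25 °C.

(CH3)3CCOOH ⇌ (CH3)3CCOO- + H+
Ka = 10^(−5.03) = 9.33 × 10^-6
Ka = [H+]²/(0.00022 − [H+]) = 9.33 × 10^-6
The 5% rule fails; solving [H+]² + Ka·[H+] − Ka·C₀ = 0 exactly:
[H+] = [−9.33e-06 + √(9.33e-06² + 8.21e-09)]/2 = 4.09 × 10^-5 M
pH = −log[H+] = −log(4.09 × 10^-5) = 4.39

pH = 4.39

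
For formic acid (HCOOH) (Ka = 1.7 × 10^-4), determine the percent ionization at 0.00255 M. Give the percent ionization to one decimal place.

HCOOH ⇌ HCOO- + H+; let x = [H+] at equilibrium.
Ka = x²/(C₀ − x); solving the quadratic gives x = 5.79 × 10^-4 M.
Fraction ionized = 5.79 × 10^-4 / 0.00255 = 0.2271 → 22.7%

22.7%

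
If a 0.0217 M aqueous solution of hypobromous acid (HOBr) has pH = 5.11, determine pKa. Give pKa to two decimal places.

pKa = 8.56

[H+] = 10^(-5.11) = 7.76 × 10^-6 M
At equilibrium [HA] = 0.0217 − 7.76 × 10^-6 = 2.17 × 10^-2 M
Ka = [H+][A-]/[HA] = (7.76 × 10^-6)² / 2.17 × 10^-2 = 2.78 × 10^-9
pKa = -log(2.78 × 10^-9) = 8.56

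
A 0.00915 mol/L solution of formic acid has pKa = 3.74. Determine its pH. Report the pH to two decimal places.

pH = 2.92

HCOOH ⇌ HCOO- + H+
Ka = 10^(−3.74) = 1.82 × 10^-4
From the ICE table, Ka = [H+]²/(0.00915 − [H+]) = 1.82 × 10^-4.
The 5% rule fails; solving [H+]² + Ka·[H+] − Ka·C₀ = 0 exactly:
[H+] = (−Ka + √(Ka² + 4·Ka·C₀))/2 = 1.20 × 10^-3 M
pH = −log(1.20 × 10^-3) = 2.92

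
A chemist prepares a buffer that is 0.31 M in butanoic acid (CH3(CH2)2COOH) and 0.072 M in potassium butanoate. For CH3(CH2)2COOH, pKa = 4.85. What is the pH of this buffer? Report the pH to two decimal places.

Using pH = pKa + log([base]/[acid]) with [base]/[acid] = 0.072/0.31:
pH = 4.85 + (-0.634) = 4.22

pH = 4.22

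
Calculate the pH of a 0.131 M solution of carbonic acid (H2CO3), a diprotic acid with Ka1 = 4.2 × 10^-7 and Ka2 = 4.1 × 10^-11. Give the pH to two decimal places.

Since Ka1 ≫ Ka2, the first ionization dominates [H+].
Ka1 = x²/(0.131 − x) = 4.2 × 10^-7
x ≈ √(4.2 × 10^-7 × 0.131) = 2.35 × 10^-4 M
pH = −log(2.35 × 10^-4) = 3.63

pH = 3.63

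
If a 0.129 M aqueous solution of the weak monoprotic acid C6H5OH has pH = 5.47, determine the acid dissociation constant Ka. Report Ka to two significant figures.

Ka = 8.9 × 10^-11

[H+] = 10^(-5.47) = 3.39 × 10^-6 M
At equilibrium [HA] = 0.129 − 3.39 × 10^-6 = 1.29 × 10^-1 M
Ka = [H+][A-]/[HA] = (3.39 × 10^-6)² / 1.29 × 10^-1 = 8.9 × 10^-11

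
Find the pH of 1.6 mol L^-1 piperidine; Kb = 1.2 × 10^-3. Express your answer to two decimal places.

C5H10NH + H2O ⇌ C5H10NH2+ + OH-
Kb = [OH-]²/(1.6 − [OH-]) = 1.2 × 10^-3
Since Kb ≪ C₀, [OH-] ≈ √(Kb·C₀) = 4.38 × 10^-2 M.
pOH = −log(4.38 × 10^-2) = 1.36; pH = 14.00 − 1.36 = 12.64

pH = 12.64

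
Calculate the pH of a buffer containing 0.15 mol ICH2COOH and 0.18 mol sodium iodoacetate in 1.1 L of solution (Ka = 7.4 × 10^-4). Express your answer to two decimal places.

pKa = −log(7.4 × 10^-4) = 3.131
Henderson–Hasselbalch: pH = pKa + log([ICH2COO-]/[ICH2COOH]) = 3.131 + log(0.18/0.15)
pH = 3.131 + (+0.079) = 3.21

pH = 3.21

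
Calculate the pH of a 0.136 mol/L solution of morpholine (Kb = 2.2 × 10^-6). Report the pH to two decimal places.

C4H8ONH + H2O ⇌ C4H8ONH2+ + OH-
From the ICE table, Kb = [OH-]²/(0.136 − [OH-]) = 2.2 × 10^-6.
Assume [OH-] ≪ 0.136: [OH-] ≈ √(2.2 × 10^-6 × 0.136) = 5.47 × 10^-4 M
pOH = −log(5.47 × 10^-4) = 3.26; pH = 14.00 − 3.26 = 10.74

pH = 10.74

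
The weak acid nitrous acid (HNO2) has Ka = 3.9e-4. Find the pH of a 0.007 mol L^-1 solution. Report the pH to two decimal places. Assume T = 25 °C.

HNO2 ⇌ NO2- + H+
From the ICE table, Ka = [H+]²/(0.007 − [H+]) = 3.9 × 10^-4.
The 5% rule fails; solving [H+]² + Ka·[H+] − Ka·C₀ = 0 exactly:
[H+] = (−Ka + √(Ka² + 4·Ka·C₀))/2 = 1.47 × 10^-3 M
pH = −log(1.47 × 10^-3) = 2.83

pH = 2.83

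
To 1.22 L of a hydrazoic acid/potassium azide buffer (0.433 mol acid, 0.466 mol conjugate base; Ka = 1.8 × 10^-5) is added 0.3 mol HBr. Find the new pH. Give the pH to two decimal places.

Added H+ converts N3- to HN3: HN3 → 0.733 mol, N3- → 0.166 mol.
pKa = −log(1.8 × 10^-5) = 4.745
pH = pKa + log([A⁻]/[HA]) = 4.745 + log(0.166/0.733) = 4.745 -0.645

pH = 4.10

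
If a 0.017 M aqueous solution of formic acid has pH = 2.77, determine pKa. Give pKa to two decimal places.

pKa = 3.72

[H+] = 10^(-2.77) = 1.70 × 10^-3 M
At equilibrium [HA] = 0.017 − 1.70 × 10^-3 = 1.53 × 10^-2 M
Ka = [H+][A-]/[HA] = (1.70 × 10^-3)² / 1.53 × 10^-2 = 1.89 × 10^-4
pKa = -log(1.89 × 10^-4) = 3.72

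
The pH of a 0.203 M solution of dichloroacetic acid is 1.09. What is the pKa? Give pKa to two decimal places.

pKa = 1.27

[H+] = 10^(-1.09) = 8.13 × 10^-2 M
At equilibrium [HA] = 0.203 − 8.13 × 10^-2 = 1.22 × 10^-1 M
Ka = [H+][A-]/[HA] = (8.13 × 10^-2)² / 1.22 × 10^-1 = 5.42 × 10^-2
pKa = -log(5.42 × 10^-2) = 1.27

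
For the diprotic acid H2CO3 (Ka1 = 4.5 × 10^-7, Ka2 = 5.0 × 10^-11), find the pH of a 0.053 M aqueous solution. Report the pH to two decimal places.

Since Ka1 ≫ Ka2, the first ionization dominates [H+].
Ka1 = x²/(0.053 − x) = 4.5 × 10^-7
x ≈ √(4.5 × 10^-7 × 0.053) = 1.54 × 10^-4 M
pH = −log(1.54 × 10^-4) = 3.81

pH = 3.81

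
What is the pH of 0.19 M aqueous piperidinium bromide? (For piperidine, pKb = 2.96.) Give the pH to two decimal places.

pH = 5.88

C5H10NH2+ is the conjugate acid of the weak base C5H10NH.
Kb = 10^(−2.96) = 1.10 × 10^-3
Ka = Kw/Kb = 1.0×10^-14 / 1.10 × 10^-3 = 9.09 × 10^-12
From the ICE table, Ka = [H+]²/(0.19 − [H+]) = 9.09 × 10^-12.
Assume [H+] ≪ 0.19: [H+] ≈ √(9.09 × 10^-12 × 0.19) = 1.31 × 10^-6 M
([H+]/C₀ = 0.00069% < 5%, so the approximation holds.)
pH = −log(1.31 × 10^-6) = 5.88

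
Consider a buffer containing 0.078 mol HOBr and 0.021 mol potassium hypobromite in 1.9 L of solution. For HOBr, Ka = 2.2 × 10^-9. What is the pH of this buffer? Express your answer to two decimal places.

pKa = −log(2.2 × 10^-9) = 8.658
Using pH = pKa + log([base]/[acid]) with [base]/[acid] = 0.021/0.078:
pH = 8.658 + (-0.570) = 8.09

pH = 8.09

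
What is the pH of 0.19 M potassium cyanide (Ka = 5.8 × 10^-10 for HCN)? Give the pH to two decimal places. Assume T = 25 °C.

CN- is the conjugate base of the weak acid HCN.
Kb = Kw/Ka = 1.0×10^-14 / 5.8 × 10^-10 = 1.72 × 10^-5
Let x = [OH-] at equilibrium. Kb = x²/(0.19 − x).
Assume x ≪ 0.19: x ≈ √(1.72 × 10^-5 × 0.19) = 1.81 × 10^-3 M
Check: 0.95% ionized — well under 5%, approximation valid.
pOH = −log(1.81 × 10^-3) = 2.74; pH = 14.00 − 2.74 = 11.26

pH = 11.26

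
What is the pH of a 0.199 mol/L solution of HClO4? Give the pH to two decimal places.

pH = 0.70

HClO4 is a strong acid and dissociates completely, so [H+] = 0.199 M.
pH = -log(0.199) = 0.70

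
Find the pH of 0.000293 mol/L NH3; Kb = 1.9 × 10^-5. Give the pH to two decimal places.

NH3 + H2O ⇌ NH4+ + OH-
From the ICE table, Kb = [OH-]²/(0.000293 − [OH-]) = 1.9 × 10^-5.
The 5% rule fails; solving [OH-]² + Kb·[OH-] − Kb·C₀ = 0 exactly:
[OH-] = [−1.9e-05 + √(1.9e-05² + 2.23e-08)]/2 = 6.57 × 10^-5 M
pOH = −log(6.57 × 10^-5) = 4.18; pH = 14.00 − 4.18 = 9.82

pH = 9.82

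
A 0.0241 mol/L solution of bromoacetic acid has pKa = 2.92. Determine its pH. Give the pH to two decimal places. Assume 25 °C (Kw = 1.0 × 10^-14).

BrCH2COOH ⇌ BrCH2COO- + H+
Ka = 10^(−2.92) = 1.20 × 10^-3
Ka = [H+]²/(0.0241 − [H+]) = 1.20 × 10^-3
[H+] is not negligible relative to C₀; solve [H+]² + 0.0012·[H+] − 2.89e-05 = 0.
[H+] = (−Ka + √(Ka² + 4·Ka·C₀))/2 = 4.81 × 10^-3 M
pH = −log(4.81 × 10^-3) = 2.32

pH = 2.32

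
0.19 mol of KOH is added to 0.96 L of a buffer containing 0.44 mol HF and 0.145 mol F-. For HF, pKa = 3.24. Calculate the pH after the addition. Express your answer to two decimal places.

OH- converts HF to F-: HF → 0.25 mol, F- → 0.335 mol.
pH = pKa + log([A⁻]/[HA]) = 3.24 + log(0.335/0.25) = 3.24 +0.127

pH = 3.37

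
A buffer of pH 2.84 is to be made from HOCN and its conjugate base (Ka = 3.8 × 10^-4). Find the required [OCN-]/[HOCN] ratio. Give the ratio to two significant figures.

ratio = 0.26

pKa = -log(3.8 × 10^-4) = 3.420
pH = pKa + log(r) ⇒ log(r) = 2.84 − 3.420 = -0.580
r = [OCN-]/[HOCN] = 10^(-0.580) = 0.263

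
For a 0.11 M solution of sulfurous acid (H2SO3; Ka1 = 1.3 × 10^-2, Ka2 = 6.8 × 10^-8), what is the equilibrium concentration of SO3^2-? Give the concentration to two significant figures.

First ionization gives [H+] ≈ [HSO3-] = 3.19 × 10^-2 M.
Second step: Ka2 = [H+][SO3^2-]/[HSO3-] ≈ [SO3^2-] (since [H+] ≈ [HSO3-]).
So [SO3^2-] ≈ Ka2.

6.8 × 10^-8 M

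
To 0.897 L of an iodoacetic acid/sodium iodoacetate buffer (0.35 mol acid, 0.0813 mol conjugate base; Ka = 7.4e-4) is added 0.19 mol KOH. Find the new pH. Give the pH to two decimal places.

After neutralization: n(ICH2COOH) = 0.16 mol, n(ICH2COO-) = 0.271 mol.
pKa = −log(7.4 × 10^-4) = 3.131
pH = pKa + log([A⁻]/[HA]) = 3.131 + log(0.271/0.16) = 3.131 +0.229

pH = 3.36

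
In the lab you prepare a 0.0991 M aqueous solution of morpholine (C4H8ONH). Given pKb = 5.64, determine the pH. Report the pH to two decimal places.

C4H8ONH + H2O ⇌ C4H8ONH2+ + OH-
Kb = 10^(−5.64) = 2.29 × 10^-6
From the ICE table, Kb = [OH-]²/(0.0991 − [OH-]) = 2.29 × 10^-6.
Neglecting [OH-] in the denominator: [OH-] = √(2.29 × 10^-6 × 0.0991) = 4.76 × 10^-4 M
([OH-]/C₀ = 0.48% < 5%, so the approximation holds.)
pOH = −log(4.76 × 10^-4) = 3.32; pH = 14.00 − 3.32 = 10.68

pH = 10.68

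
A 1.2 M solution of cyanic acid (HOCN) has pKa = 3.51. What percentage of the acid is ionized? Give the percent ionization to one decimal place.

HOCN ⇌ OCN- + H+; let x = [H+] at equilibrium.
Ka = 10^(−3.51) = 3.09 × 10^-4
x ≈ √(Ka·C₀) = √(3.09 × 10^-4 × 1.2) = 1.93 × 10^-2 M
% ionization = x/C₀ × 100% = 1.93 × 10^-2/1.2 × 100% = 1.6%

1.6%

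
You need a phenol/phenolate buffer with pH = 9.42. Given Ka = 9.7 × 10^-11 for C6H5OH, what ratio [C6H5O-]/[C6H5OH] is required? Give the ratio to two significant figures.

pKa = -log(9.7 × 10^-11) = 10.013
pH = pKa + log(r) ⇒ log(r) = 9.42 − 10.013 = -0.593
r = [C6H5O-]/[C6H5OH] = 10^(-0.593) = 0.255

ratio = 0.26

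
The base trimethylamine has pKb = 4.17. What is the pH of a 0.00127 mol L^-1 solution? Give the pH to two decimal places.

pH = 10.42

(CH3)3N + H2O ⇌ (CH3)3NH+ + OH-
Kb = 10^(−4.17) = 6.76 × 10^-5
From the ICE table, Kb = x²/(0.00127 − x) = 6.76 × 10^-5.
The 5% rule fails; solving x² + Kb·x − Kb·C₀ = 0 exactly:
x = (−Kb + √(Kb² + 4·Kb·C₀))/2 = 2.61 × 10^-4 M
pOH = 3.58, so pH = 14.00 − pOH = 10.42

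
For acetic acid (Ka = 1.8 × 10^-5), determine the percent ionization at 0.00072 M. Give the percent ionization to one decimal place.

14.6%

CH3COOH ⇌ CH3COO- + H+; let x = [H+] at equilibrium.
Solve x² + 1.8e-05x − 1.3e-08 = 0 → x = 1.05 × 10^-4 M
% ionization = x/C₀ × 100% = 1.05 × 10^-4/0.00072 × 100% = 14.6%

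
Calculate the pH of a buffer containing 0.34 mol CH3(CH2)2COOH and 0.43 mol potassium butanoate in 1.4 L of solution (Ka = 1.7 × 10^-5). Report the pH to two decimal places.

pH = 4.87

pKa = −log(1.7 × 10^-5) = 4.770
Using pH = pKa + log([base]/[acid]) with [base]/[acid] = 0.43/0.34:
pH = 4.770 + (+0.102) = 4.87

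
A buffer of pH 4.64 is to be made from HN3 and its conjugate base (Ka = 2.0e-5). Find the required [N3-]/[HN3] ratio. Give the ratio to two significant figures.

pKa = -log(2.0 × 10^-5) = 4.699
pH = pKa + log(r) ⇒ log(r) = 4.64 − 4.699 = -0.059
r = [N3-]/[HN3] = 10^(-0.059) = 0.873

ratio = 0.87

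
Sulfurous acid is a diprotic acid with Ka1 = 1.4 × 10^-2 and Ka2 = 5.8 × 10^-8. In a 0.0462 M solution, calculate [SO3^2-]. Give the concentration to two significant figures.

5.8 × 10^-8 M

First ionization gives [H+] ≈ [HSO3-] = 1.94 × 10^-2 M.
Second step: Ka2 = [H+][SO3^2-]/[HSO3-] ≈ [SO3^2-] (since [H+] ≈ [HSO3-]).
So [SO3^2-] ≈ Ka2.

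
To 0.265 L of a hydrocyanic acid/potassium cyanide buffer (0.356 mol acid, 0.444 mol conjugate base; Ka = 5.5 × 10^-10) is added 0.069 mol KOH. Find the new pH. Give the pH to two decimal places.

pH = 9.51

After neutralization: n(HCN) = 0.287 mol, n(CN-) = 0.513 mol.
pKa = −log(5.5 × 10^-10) = 9.260
pH = pKa + log([A⁻]/[HA]) = 9.260 + log(0.513/0.287) = 9.260 +0.252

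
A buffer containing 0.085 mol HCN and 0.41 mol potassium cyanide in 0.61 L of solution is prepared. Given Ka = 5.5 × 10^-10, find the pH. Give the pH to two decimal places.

pH = 9.94

pKa = −log(5.5 × 10^-10) = 9.260
pH = pKa + log([A⁻]/[HA]) = 9.260 + log(0.41/0.085)
pH = 9.260 + (+0.683) = 9.94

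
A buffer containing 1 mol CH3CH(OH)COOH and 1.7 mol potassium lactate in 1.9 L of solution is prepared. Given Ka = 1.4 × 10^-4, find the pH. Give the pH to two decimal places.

pH = 4.08

pKa = −log(1.4 × 10^-4) = 3.854
Henderson–Hasselbalch: pH = pKa + log([CH3CH(OH)COO-]/[CH3CH(OH)COOH]) = 3.854 + log(1.7/1)
pH = 3.854 + (+0.230) = 4.08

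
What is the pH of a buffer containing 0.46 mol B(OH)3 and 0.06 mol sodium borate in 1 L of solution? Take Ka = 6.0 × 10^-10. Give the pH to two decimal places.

pH = 8.34

pKa = −log(6.0 × 10^-10) = 9.222
Using pH = pKa + log([base]/[acid]) with [base]/[acid] = 0.06/0.46:
pH = 9.222 + (-0.885) = 8.34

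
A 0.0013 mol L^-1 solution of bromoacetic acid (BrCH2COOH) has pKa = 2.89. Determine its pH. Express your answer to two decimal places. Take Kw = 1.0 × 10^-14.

BrCH2COOH ⇌ BrCH2COO- + H+
Ka = 10^(−2.89) = 1.29 × 10^-3
Ka = [H+]²/(0.0013 − [H+]) = 1.29 × 10^-3
Here C₀/Ka ≈ 1.01, so the small-[H+] approximation fails. Use the quadratic:
[H+] = [−0.00129 + √(0.00129² + 6.71e-06)]/2 = 8.02 × 10^-4 M
pH = −log(8.02 × 10^-4) = 3.10

pH = 3.10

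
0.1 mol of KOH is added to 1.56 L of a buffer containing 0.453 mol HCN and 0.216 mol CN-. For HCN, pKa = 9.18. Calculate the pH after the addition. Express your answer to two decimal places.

OH- converts HCN to CN-: HCN → 0.353 mol, CN- → 0.316 mol.
pH = pKa + log([A⁻]/[HA]) = 9.18 + log(0.316/0.353) = 9.18 -0.048

pH = 9.13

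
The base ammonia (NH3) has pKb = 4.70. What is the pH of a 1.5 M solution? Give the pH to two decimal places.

pH = 11.74

NH3 + H2O ⇌ NH4+ + OH-
Kb = 10^(−4.70) = 2.00 × 10^-5
Kb = x²/(1.5 − x) = 2.00 × 10^-5
Assume x ≪ 1.5: x ≈ √(2.00 × 10^-5 × 1.5) = 5.48 × 10^-3 M
pOH = −log(5.48 × 10^-3) = 2.26; pH = 14.00 − 2.26 = 11.74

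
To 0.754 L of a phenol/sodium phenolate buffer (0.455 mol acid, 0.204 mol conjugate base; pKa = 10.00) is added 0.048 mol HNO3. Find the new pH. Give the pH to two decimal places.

pH = 9.49

After neutralization: n(C6H5OH) = 0.503 mol, n(C6H5O-) = 0.156 mol.
pH = pKa + log(n_C6H5O-/n_C6H5OH) = 10.00 + log(0.156/0.503) = 10.00 + (-0.508)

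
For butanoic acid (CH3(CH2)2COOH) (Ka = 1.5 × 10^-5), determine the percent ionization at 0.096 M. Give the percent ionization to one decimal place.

CH3(CH2)2COOH ⇌ CH3(CH2)2COO- + H+; let x = [H+] at equilibrium.
x ≈ √(Ka·C₀) = √(1.5 × 10^-5 × 0.096) = 1.20 × 10^-3 M
% ionization = x/C₀ × 100% = 1.20 × 10^-3/0.096 × 100% = 1.2%

1.2%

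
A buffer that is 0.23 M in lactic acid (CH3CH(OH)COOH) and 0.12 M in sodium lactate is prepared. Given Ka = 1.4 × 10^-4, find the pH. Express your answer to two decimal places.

pH = 3.57

pKa = −log(1.4 × 10^-4) = 3.854
Henderson–Hasselbalch: pH = pKa + log([CH3CH(OH)COO-]/[CH3CH(OH)COOH]) = 3.854 + log(0.12/0.23)
pH = 3.854 + (-0.283) = 3.57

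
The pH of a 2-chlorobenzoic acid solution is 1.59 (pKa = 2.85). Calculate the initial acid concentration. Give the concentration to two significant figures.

C₀ = 4.9 × 10^-1 M

[H+] = 10^(-1.59) = 2.57 × 10^-2 M = x
Ka = 10^(−2.85) = 1.41 × 10^-3
Ka = x²/(C₀ − x) ⇒ C₀ = x + x²/Ka
C₀ = 2.57 × 10^-2 + (2.57 × 10^-2)²/(1.41 × 10^-3) = 4.94 × 10^-1 M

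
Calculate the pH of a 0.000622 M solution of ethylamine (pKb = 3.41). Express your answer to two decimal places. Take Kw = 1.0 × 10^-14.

C2H5NH2 + H2O ⇌ C2H5NH3+ + OH-
Kb = 10^(−3.41) = 3.89 × 10^-4
From the ICE table, Kb = x²/(0.000622 − x) = 3.89 × 10^-4.
x is not negligible relative to C₀; solve x² + 0.000389·x − 2.42e-07 = 0.
x = [−0.000389 + √(0.000389² + 9.68e-07)]/2 = 3.34 × 10^-4 M
pOH = −log(3.34 × 10^-4) = 3.48; pH = 14.00 − 3.48 = 10.52

pH = 10.52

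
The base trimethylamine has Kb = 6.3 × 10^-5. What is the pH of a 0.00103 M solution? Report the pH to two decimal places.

pH = 10.35

(CH3)3N + H2O ⇌ (CH3)3NH+ + OH-
From the ICE table, Kb = [OH-]²/(0.00103 − [OH-]) = 6.3 × 10^-5.
The 5% rule fails; solving [OH-]² + Kb·[OH-] − Kb·C₀ = 0 exactly:
[OH-] = [−6.3e-05 + √(6.3e-05² + 2.6e-07)]/2 = 2.25 × 10^-4 M
pOH = 3.65, so pH = 14.00 − pOH = 10.35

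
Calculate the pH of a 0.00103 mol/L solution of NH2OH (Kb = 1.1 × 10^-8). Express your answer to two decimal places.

NH2OH + H2O ⇌ NH3OH+ + OH-
Kb = x²/(0.00103 − x) = 1.1 × 10^-8
Since Kb ≪ C₀, x ≈ √(Kb·C₀) = 3.37 × 10^-6 M.
(x/C₀ = 0.33% < 5%, so the approximation holds.)
pOH = 5.47, so pH = 14.00 − pOH = 8.53

pH = 8.53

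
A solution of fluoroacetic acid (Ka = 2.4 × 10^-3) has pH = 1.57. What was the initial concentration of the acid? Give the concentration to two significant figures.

C₀ = 3.3 × 10^-1 M

[H+] = 10^(-1.57) = 2.69 × 10^-2 M = x
Ka = x²/(C₀ − x) ⇒ C₀ = x + x²/Ka
C₀ = 2.69 × 10^-2 + (2.69 × 10^-2)²/(2.4 × 10^-3) = 3.28 × 10^-1 M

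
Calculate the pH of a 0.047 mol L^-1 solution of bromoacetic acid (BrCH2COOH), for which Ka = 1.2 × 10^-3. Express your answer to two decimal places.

BrCH2COOH ⇌ BrCH2COO- + H+
From the ICE table, Ka = x²/(0.047 − x) = 1.2 × 10^-3.
x is not negligible relative to C₀; solve x² + 0.0012·x − 5.64e-05 = 0.
x = [−0.0012 + √(0.0012² + 0.000226)]/2 = 6.93 × 10^-3 M
pH = −log(6.93 × 10^-3) = 2.16

pH = 2.16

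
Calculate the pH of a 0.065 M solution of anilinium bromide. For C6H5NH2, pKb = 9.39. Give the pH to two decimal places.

pH = 2.90

C6H5NH3+ is the conjugate acid of the weak base C6H5NH2.
Kb = 10^(−9.39) = 4.07 × 10^-10
Ka = Kw/Kb = 1.0×10^-14 / 4.07 × 10^-10 = 2.46 × 10^-5
Ka = x²/(0.065 − x) = 2.46 × 10^-5
Assume x ≪ 0.065: x ≈ √(2.46 × 10^-5 × 0.065) = 1.26 × 10^-3 M
pH = −log(1.26 × 10^-3) = 2.90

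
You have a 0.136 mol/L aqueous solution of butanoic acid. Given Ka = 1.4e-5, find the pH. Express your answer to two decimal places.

CH3(CH2)2COOH ⇌ CH3(CH2)2COO- + H+
Let x = [H+] at equilibrium. Ka = x²/(0.136 − x).
Since Ka ≪ C₀, x ≈ √(Ka·C₀) = 1.38 × 10^-3 M.
(x/C₀ = 1% < 5%, so the approximation holds.)
pH = −log(1.38 × 10^-3) = 2.86

pH = 2.86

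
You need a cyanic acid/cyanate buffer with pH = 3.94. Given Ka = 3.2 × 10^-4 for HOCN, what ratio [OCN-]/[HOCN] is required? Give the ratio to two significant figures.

pKa = -log(3.2 × 10^-4) = 3.495
pH = pKa + log(r) ⇒ log(r) = 3.94 − 3.495 = +0.445
r = [OCN-]/[HOCN] = 10^(+0.445) = 2.79

ratio = 2.8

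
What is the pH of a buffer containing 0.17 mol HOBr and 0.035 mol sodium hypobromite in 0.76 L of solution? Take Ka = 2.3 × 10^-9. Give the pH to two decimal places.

pH = 7.95

pKa = −log(2.3 × 10^-9) = 8.638
Using pH = pKa + log([base]/[acid]) with [base]/[acid] = 0.035/0.17:
pH = 8.638 + (-0.686) = 7.95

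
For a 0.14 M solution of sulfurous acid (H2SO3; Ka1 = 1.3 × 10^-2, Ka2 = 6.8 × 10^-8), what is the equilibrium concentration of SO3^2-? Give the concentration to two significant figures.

First ionization gives [H+] ≈ [HSO3-] = 3.67 × 10^-2 M.
Second step: Ka2 = [H+][SO3^2-]/[HSO3-] ≈ [SO3^2-] (since [H+] ≈ [HSO3-]).
So [SO3^2-] ≈ Ka2.

6.8 × 10^-8 M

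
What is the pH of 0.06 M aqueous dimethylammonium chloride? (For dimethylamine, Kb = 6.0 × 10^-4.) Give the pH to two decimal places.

(CH3)2NH2+ is the conjugate acid of the weak base (CH3)2NH.
Ka = Kw/Kb = 1.0×10^-14 / 6.0 × 10^-4 = 1.67 × 10^-11
Ka = [H+]²/(0.06 − [H+]) = 1.67 × 10^-11
Assume [H+] ≪ 0.06: [H+] ≈ √(1.67 × 10^-11 × 0.06) = 1.00 × 10^-6 M
Check: 0.0017% ionized — well under 5%, approximation valid.
pH = −log[H+] = −log(1.00 × 10^-6) = 6.00

pH = 6.00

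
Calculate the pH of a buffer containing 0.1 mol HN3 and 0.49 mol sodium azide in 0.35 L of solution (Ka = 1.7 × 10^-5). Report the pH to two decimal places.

pKa = −log(1.7 × 10^-5) = 4.770
Using pH = pKa + log([base]/[acid]) with [base]/[acid] = 0.49/0.1:
pH = 4.770 + (+0.690) = 5.46

pH = 5.46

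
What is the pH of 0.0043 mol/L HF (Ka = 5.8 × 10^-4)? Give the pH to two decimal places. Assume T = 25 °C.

HF ⇌ F- + H+
Ka = [H+]²/(0.0043 − [H+]) = 5.8 × 10^-4
Here C₀/Ka ≈ 7.41, so the small-[H+] approximation fails. Use the quadratic:
[H+] = [−0.00058 + √(0.00058² + 9.98e-06)]/2 = 1.32 × 10^-3 M
pH = −log[H+] = −log(1.32 × 10^-3) = 2.88

pH = 2.88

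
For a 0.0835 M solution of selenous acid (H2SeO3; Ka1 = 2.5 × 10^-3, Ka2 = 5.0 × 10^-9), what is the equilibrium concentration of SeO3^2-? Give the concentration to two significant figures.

First ionization gives [H+] ≈ [HSeO3-] = 1.33 × 10^-2 M.
Second step: Ka2 = [H+][SeO3^2-]/[HSeO3-] ≈ [SeO3^2-] (since [H+] ≈ [HSeO3-]).
So [SeO3^2-] ≈ Ka2.

5.0 × 10^-9 M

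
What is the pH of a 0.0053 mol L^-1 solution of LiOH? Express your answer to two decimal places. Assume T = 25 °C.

pH = 11.72

LiOH is a strong base; [OH-] = 0.0053 M.
pOH = -log(0.0053) = 2.28
pH = 14.00 - 2.28 = 11.72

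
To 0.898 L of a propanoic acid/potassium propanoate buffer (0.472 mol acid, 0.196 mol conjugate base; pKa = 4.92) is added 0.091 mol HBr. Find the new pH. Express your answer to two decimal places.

pH = 4.19

Added H+ converts CH3CH2COO- to CH3CH2COOH: CH3CH2COOH → 0.563 mol, CH3CH2COO- → 0.105 mol.
pH = pKa + log(n_CH3CH2COO-/n_CH3CH2COOH) = 4.92 + log(0.105/0.563) = 4.92 + (-0.729)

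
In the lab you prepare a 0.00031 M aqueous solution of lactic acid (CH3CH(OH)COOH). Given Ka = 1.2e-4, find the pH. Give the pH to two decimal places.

pH = 3.85

CH3CH(OH)COOH ⇌ CH3CH(OH)COO- + H+
From the ICE table, Ka = x²/(0.00031 − x) = 1.2 × 10^-4.
Here C₀/Ka ≈ 2.58, so the small-x approximation fails. Use the quadratic:
x = (−Ka + √(Ka² + 4·Ka·C₀))/2 = 1.42 × 10^-4 M
pH = −log(1.42 × 10^-4) = 3.85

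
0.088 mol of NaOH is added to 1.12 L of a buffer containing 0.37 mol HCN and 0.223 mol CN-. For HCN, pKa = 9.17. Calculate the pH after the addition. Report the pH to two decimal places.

After neutralization: n(HCN) = 0.282 mol, n(CN-) = 0.311 mol.
pH = pKa + log(n_CN-/n_HCN) = 9.17 + log(0.311/0.282) = 9.17 + (+0.043)

pH = 9.21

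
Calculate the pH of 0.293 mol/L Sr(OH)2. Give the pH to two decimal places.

pH = 13.77

Sr(OH)2 is a strong base (each formula unit releases 2 OH-); [OH-] = 0.586 M.
pOH = -log(0.586) = 0.23
pH = 14.00 - 0.23 = 13.77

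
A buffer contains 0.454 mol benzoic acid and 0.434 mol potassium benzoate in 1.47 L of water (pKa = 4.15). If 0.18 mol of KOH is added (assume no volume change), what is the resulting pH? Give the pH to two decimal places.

pH = 4.50

After neutralization: n(C6H5COOH) = 0.274 mol, n(C6H5COO-) = 0.614 mol.
pH = pKa + log(n_C6H5COO-/n_C6H5COOH) = 4.15 + log(0.614/0.274) = 4.15 + (+0.350)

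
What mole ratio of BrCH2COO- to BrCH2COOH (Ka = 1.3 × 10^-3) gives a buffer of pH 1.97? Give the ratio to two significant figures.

ratio = 0.12

pKa = -log(1.3 × 10^-3) = 2.886
pH = pKa + log(r) ⇒ log(r) = 1.97 − 2.886 = -0.916
r = [BrCH2COO-]/[BrCH2COOH] = 10^(-0.916) = 0.121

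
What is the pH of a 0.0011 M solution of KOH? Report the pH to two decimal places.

KOH is a strong base; [OH-] = 0.0011 M.
pOH = -log(0.0011) = 2.96
pH = 14.00 - 2.96 = 11.04

pH = 11.04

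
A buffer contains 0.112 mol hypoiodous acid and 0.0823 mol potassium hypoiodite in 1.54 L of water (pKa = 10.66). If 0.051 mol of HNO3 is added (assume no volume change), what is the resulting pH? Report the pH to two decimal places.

pH = 9.94

Added H+ converts OI- to HOI: HOI → 0.163 mol, OI- → 0.0313 mol.
Henderson–Hasselbalch with mole ratio 0.0313/0.163: pH = 10.66 + (-0.717)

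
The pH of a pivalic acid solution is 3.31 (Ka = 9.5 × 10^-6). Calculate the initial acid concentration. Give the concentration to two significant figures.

C₀ = 2.6 × 10^-2 M

[H+] = 10^(-3.31) = 4.90 × 10^-4 M = x
Ka = x²/(C₀ − x) ⇒ C₀ = x + x²/Ka
C₀ = 4.90 × 10^-4 + (4.90 × 10^-4)²/(9.5 × 10^-6) = 2.58 × 10^-2 M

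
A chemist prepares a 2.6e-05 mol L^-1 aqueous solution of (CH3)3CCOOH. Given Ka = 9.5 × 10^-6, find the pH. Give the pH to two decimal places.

pH = 4.93

(CH3)3CCOOH ⇌ (CH3)3CCOO- + H+
Ka = [H+]²/(2.6e-05 − [H+]) = 9.5 × 10^-6
The 5% rule fails; solving [H+]² + Ka·[H+] − Ka·C₀ = 0 exactly:
[H+] = [−9.5e-06 + √(9.5e-06² + 9.88e-10)]/2 = 1.17 × 10^-5 M
pH = −log(1.17 × 10^-5) = 4.93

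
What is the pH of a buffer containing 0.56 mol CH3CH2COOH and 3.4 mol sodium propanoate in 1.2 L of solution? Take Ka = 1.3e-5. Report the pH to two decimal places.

pH = 5.67

pKa = −log(1.3 × 10^-5) = 4.886
Henderson–Hasselbalch: pH = pKa + log([CH3CH2COO-]/[CH3CH2COOH]) = 4.886 + log(3.4/0.56)
pH = 4.886 + (+0.783) = 5.67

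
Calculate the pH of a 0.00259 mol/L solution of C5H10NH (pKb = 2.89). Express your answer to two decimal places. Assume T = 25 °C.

C5H10NH + H2O ⇌ C5H10NH2+ + OH-
Kb = 10^(−2.89) = 1.29 × 10^-3
From the ICE table, Kb = [OH-]²/(0.00259 − [OH-]) = 1.29 × 10^-3.
The 5% rule fails; solving [OH-]² + Kb·[OH-] − Kb·C₀ = 0 exactly:
[OH-] = (−Kb + √(Kb² + 4·Kb·C₀))/2 = 1.29 × 10^-3 M
pOH = −log(1.29 × 10^-3) = 2.89; pH = 14.00 − 2.89 = 11.11

pH = 11.11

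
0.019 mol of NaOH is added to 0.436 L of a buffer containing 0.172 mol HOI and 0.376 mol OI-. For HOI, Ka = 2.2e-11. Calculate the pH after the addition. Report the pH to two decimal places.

OH- converts HOI to OI-: HOI → 0.153 mol, OI- → 0.395 mol.
pKa = −log(2.2 × 10^-11) = 10.658
pH = pKa + log(n_OI-/n_HOI) = 10.658 + log(0.395/0.153) = 10.658 + (+0.412)

pH = 11.07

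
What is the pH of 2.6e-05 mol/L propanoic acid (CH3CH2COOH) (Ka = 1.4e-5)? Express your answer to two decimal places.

CH3CH2COOH ⇌ CH3CH2COO- + H+
Ka = x²/(2.6e-05 − x) = 1.4 × 10^-5
Here C₀/Ka ≈ 1.86, so the small-x approximation fails. Use the quadratic:
x = (−Ka + √(Ka² + 4·Ka·C₀))/2 = 1.33 × 10^-5 M
pH = −log[H+] = −log(1.33 × 10^-5) = 4.88

pH = 4.88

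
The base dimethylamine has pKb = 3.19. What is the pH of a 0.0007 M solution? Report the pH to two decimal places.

(CH3)2NH + H2O ⇌ (CH3)2NH2+ + OH-
Kb = 10^(−3.19) = 6.46 × 10^-4
From the ICE table, Kb = [OH-]²/(0.0007 − [OH-]) = 6.46 × 10^-4.
The 5% rule fails; solving [OH-]² + Kb·[OH-] − Kb·C₀ = 0 exactly:
[OH-] = (−Kb + √(Kb² + 4·Kb·C₀))/2 = 4.23 × 10^-4 M
pOH = 3.37, so pH = 14.00 − pOH = 10.63

pH = 10.63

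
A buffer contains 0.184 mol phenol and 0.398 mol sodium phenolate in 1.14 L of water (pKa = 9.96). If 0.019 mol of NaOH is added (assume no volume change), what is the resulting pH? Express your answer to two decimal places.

pH = 10.36

OH- converts C6H5OH to C6H5O-: C6H5OH → 0.165 mol, C6H5O- → 0.417 mol.
Henderson–Hasselbalch with mole ratio 0.417/0.165: pH = 9.96 + (+0.403)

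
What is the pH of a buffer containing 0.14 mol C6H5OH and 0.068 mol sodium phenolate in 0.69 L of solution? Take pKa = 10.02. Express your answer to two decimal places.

pH = 9.71

Henderson–Hasselbalch: pH = pKa + log([C6H5O-]/[C6H5OH]) = 10.02 + log(0.068/0.14)
pH = 10.02 + (-0.314) = 9.71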